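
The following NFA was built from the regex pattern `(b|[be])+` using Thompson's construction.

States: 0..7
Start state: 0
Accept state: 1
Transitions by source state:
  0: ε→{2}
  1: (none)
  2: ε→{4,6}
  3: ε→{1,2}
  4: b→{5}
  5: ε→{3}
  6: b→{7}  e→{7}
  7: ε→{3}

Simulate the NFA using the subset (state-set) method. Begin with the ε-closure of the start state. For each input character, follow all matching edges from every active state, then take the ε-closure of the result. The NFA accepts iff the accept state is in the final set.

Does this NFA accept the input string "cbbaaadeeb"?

Answer: REJECT

Steps:
S₀ = ε-closure({0}) = {0,2,4,6}
'c' @ 1: {}  — no active states
rest 'bbaaadeeb' ignored (set empty)
final: {}; accept 1 not in set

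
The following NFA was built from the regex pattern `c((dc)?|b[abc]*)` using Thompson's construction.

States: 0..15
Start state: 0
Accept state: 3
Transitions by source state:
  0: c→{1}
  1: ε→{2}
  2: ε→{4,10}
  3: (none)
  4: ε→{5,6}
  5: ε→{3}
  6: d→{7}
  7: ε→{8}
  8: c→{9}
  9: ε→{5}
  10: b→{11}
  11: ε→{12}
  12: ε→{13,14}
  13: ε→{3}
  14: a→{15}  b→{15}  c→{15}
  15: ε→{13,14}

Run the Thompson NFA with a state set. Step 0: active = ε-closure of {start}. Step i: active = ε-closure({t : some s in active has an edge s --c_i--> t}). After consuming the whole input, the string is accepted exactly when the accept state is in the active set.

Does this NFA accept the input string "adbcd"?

Answer: REJECT

Trace:
S₀ = ε-closure({0}) = {0}
'a' @ 1: {}  — dead — no transitions
rest 'dbcd' ignored (set empty)
after full input: {}  (accept=3 not in)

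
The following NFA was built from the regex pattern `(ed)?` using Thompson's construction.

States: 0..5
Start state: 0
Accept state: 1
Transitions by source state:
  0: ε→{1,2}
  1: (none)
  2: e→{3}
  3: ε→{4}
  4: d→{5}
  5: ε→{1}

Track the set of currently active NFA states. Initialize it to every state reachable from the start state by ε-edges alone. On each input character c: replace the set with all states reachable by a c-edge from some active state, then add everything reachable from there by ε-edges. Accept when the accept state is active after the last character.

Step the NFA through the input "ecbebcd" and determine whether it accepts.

initial (ε-close {0}): {0,1,2}
'e' @ 1: {3,4}
'c' @ 2: {}  — dead — no transitions
rest 'bebcd' ignored (set empty)
end set {} — state 1 not in

Answer: REJECT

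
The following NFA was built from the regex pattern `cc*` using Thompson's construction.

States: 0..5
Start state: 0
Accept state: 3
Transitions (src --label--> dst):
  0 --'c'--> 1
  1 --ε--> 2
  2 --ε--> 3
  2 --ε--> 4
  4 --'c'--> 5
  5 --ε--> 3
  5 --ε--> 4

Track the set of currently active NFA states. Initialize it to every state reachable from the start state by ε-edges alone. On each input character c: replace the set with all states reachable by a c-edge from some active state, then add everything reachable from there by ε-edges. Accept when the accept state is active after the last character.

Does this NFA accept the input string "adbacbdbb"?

start: ε-closure({0}) = {0}
'a' @ 1: {}  — no active states
rest 'dbacbdbb' ignored (set empty)
end set {} — state 3 not in

Answer: REJECT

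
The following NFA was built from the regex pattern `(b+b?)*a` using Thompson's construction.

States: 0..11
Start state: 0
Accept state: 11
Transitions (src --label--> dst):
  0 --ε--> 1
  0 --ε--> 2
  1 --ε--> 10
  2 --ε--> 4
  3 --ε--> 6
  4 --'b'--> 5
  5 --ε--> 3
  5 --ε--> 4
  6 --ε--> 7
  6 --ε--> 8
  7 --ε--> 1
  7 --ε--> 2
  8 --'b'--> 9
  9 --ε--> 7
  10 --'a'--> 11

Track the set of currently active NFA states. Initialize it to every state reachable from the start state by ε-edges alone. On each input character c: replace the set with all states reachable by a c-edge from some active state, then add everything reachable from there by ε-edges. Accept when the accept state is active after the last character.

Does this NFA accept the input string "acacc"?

Answer: REJECT

Trace:
start: ε-closure({0}) = {0,1,2,4,10}
'a' @ 1: {11}  [accepting]
'c' @ 2: {}  — no active states
rest 'acc' ignored (set empty)
end set {} — state 11 not in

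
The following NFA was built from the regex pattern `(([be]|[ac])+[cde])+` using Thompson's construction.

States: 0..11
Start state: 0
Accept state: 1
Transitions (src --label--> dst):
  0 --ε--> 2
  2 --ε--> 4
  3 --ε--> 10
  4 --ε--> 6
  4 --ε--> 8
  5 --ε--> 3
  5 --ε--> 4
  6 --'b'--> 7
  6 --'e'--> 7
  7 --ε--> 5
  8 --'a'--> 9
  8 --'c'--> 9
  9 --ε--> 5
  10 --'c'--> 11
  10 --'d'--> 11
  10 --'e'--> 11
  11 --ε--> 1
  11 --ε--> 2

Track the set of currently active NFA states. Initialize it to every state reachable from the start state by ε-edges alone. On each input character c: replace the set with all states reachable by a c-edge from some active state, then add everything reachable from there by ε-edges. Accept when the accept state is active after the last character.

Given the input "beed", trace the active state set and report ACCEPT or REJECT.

Answer: ACCEPT

Steps:
initial (ε-close {0}): {0,2,4,6,8}
'b' @ 1: {3,4,5,6,7,8,10}
'e' @ 2: {1,2,3,4,5,6,7,8,10,11}  ✓accept
'e' @ 3: {1,2,3,4,5,6,7,8,10,11}  ✓accept
'd' @ 4: {1,2,4,6,8,11}  ✓accept
after full input: {1,2,4,6,8,11}  (accept=1 in)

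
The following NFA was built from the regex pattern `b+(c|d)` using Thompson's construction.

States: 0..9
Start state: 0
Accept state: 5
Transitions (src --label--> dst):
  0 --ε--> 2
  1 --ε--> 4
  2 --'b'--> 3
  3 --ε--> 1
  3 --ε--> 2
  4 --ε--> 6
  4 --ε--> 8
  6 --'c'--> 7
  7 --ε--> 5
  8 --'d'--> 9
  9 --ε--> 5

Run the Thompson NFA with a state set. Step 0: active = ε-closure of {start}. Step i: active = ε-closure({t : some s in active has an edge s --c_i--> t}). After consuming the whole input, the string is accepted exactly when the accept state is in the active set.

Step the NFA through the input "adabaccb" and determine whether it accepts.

start: ε-closure({0}) = {0,2}
'a' @ 1: {}  — state set empty
rest 'dabaccb' ignored (set empty)
final: {}; accept 5 not in set

Answer: REJECT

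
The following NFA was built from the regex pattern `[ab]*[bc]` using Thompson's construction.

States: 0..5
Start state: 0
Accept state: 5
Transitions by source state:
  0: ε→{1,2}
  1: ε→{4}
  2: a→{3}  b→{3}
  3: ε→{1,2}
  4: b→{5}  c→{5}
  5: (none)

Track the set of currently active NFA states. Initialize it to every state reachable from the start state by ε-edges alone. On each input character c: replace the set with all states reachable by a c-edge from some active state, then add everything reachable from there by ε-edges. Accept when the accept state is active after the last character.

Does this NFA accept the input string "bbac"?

Answer: ACCEPT

Steps:
start: ε-closure({0}) = {0,1,2,4}
'b' @ 1: {1,2,3,4,5}  ✓accept
'b' @ 2: {1,2,3,4,5}  ✓accept
'a' @ 3: {1,2,3,4}
'c' @ 4: {5}  ✓accept
end set {5} — state 5 in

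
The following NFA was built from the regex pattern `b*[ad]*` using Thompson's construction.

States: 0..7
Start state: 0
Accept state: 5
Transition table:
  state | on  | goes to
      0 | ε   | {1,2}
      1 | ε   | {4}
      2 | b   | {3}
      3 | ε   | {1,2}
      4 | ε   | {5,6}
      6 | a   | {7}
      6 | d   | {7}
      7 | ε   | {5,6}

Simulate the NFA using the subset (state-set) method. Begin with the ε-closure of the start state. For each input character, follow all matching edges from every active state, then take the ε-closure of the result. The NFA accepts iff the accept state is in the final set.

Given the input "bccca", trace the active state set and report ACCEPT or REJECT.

Answer: REJECT

Derivation:
S₀ = ε-closure({0}) = {0,1,2,4,5,6}
'b' @ 1: {1,2,3,4,5,6}  ✓accept
'c' @ 2: {}  — dead — no transitions
rest 'cca' ignored (set empty)
after full input: {}  (accept=5 not in)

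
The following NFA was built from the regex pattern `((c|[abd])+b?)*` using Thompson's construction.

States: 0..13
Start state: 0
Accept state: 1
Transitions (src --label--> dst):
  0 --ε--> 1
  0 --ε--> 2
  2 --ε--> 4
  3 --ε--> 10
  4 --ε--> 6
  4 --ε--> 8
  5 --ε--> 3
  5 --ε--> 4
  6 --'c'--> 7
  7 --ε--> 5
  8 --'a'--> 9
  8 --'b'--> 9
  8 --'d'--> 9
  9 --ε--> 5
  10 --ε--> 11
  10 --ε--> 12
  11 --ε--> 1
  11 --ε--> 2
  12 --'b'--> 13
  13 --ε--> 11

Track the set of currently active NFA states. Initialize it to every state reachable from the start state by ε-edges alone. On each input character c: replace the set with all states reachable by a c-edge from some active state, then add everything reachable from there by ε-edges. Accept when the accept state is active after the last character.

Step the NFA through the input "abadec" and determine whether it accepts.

S₀ = ε-closure({0}) = {0,1,2,4,6,8}
'a' @ 1: {1,2,3,4,5,6,8,9,10,11,12}  ✓accept
'b' @ 2: {1,2,3,4,5,6,8,9,10,11,12,13}  ✓accept
'a' @ 3: {1,2,3,4,5,6,8,9,10,11,12}  ✓accept
'd' @ 4: {1,2,3,4,5,6,8,9,10,11,12}  ✓accept
'e' @ 5: {}  — no active states
rest 'c' ignored (set empty)
end set {} — state 1 not in

Answer: REJECT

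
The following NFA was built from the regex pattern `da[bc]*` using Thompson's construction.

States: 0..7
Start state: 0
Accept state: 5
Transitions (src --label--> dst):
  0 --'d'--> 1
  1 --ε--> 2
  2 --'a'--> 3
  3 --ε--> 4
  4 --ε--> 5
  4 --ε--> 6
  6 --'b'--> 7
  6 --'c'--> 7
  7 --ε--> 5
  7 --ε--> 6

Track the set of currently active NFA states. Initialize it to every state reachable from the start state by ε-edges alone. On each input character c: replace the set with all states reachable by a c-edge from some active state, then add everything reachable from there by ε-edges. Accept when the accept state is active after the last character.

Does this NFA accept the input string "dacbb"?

Answer: ACCEPT

Derivation:
start: ε-closure({0}) = {0}
'd' @ 1: {1,2}
'a' @ 2: {3,4,5,6}  [accepting]
'c' @ 3: {5,6,7}  [accepting]
'b' @ 4: {5,6,7}  [accepting]
'b' @ 5: {5,6,7}  [accepting]
end set {5,6,7} — state 5 in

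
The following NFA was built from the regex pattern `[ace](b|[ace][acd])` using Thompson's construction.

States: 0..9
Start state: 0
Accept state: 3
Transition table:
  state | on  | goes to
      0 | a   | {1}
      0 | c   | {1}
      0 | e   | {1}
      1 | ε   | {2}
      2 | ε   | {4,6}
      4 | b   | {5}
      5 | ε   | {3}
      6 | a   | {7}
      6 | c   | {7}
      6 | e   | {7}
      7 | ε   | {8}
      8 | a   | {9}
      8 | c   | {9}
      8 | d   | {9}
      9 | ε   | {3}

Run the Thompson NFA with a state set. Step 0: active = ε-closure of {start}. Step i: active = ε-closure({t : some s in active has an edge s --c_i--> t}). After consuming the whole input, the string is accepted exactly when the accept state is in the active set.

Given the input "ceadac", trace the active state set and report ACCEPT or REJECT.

initial (ε-close {0}): {0}
'c' @ 1: {1,2,4,6}
'e' @ 2: {7,8}
'a' @ 3: {3,9}  (accept∈set)
'd' @ 4: {}  — no active states
rest 'ac' ignored (set empty)
end set {} — state 3 not in

Answer: REJECT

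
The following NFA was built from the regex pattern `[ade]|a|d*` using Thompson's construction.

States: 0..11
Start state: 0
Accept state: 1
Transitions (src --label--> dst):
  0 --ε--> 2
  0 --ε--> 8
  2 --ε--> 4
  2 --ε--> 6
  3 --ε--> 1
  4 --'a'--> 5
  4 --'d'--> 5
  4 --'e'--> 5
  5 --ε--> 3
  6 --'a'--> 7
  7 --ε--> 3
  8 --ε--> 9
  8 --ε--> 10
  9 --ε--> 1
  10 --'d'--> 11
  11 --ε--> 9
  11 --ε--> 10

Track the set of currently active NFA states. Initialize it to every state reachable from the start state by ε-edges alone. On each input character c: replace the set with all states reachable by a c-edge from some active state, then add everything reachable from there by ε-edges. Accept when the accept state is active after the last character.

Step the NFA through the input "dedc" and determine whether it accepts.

initial (ε-close {0}): {0,1,2,4,6,8,9,10}
'd' @ 1: {1,3,5,9,10,11}  ✓accept
'e' @ 2: {}  — no active states
rest 'dc' ignored (set empty)
final: {}; accept 1 not in set

Answer: REJECT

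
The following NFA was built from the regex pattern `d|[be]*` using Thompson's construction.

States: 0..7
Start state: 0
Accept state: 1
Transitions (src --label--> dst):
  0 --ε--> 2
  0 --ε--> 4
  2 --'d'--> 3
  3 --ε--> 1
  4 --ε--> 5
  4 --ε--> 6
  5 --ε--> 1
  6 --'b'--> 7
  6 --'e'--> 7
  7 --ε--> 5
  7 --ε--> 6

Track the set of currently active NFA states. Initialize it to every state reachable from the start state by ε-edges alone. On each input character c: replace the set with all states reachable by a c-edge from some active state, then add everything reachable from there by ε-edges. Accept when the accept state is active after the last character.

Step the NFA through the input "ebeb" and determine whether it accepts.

start: ε-closure({0}) = {0,1,2,4,5,6}
'e' @ 1: {1,5,6,7}  [accepting]
'b' @ 2: {1,5,6,7}  [accepting]
'e' @ 3: {1,5,6,7}  [accepting]
'b' @ 4: {1,5,6,7}  [accepting]
final: {1,5,6,7}; accept 1 in set

Answer: ACCEPT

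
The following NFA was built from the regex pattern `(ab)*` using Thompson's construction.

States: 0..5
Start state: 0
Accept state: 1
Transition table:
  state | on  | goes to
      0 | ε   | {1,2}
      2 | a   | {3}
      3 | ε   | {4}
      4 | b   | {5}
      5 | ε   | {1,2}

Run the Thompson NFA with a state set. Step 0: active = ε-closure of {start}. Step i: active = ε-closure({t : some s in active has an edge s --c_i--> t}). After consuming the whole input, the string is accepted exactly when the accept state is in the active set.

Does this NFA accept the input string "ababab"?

initial (ε-close {0}): {0,1,2}
'a' @ 1: {3,4}
'b' @ 2: {1,2,5}  [accepting]
'a' @ 3: {3,4}
'b' @ 4: {1,2,5}  [accepting]
'a' @ 5: {3,4}
'b' @ 6: {1,2,5}  [accepting]
after full input: {1,2,5}  (accept=1 in)

Answer: ACCEPT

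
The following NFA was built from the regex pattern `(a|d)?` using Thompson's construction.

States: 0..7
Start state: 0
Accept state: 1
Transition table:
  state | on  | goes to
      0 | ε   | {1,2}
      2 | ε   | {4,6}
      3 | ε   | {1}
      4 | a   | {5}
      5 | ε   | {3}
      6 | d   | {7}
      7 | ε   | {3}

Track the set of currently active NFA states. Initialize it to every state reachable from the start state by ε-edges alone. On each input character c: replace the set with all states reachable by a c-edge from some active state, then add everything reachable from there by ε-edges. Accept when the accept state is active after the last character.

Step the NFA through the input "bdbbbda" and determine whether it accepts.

initial (ε-close {0}): {0,1,2,4,6}
'b' @ 1: {}  — dead — no transitions
rest 'dbbbda' ignored (set empty)
after full input: {}  (accept=1 not in)

Answer: REJECT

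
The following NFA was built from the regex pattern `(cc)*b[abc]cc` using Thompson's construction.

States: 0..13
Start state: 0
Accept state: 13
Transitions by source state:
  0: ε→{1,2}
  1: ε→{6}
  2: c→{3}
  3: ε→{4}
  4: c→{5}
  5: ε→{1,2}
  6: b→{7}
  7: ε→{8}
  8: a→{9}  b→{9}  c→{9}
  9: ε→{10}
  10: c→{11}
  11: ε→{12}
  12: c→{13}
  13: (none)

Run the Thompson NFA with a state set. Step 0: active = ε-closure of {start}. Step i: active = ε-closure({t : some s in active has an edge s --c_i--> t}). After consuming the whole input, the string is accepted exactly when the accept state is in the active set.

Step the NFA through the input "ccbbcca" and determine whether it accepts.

start: ε-closure({0}) = {0,1,2,6}
'c' @ 1: {3,4}
'c' @ 2: {1,2,5,6}
'b' @ 3: {7,8}
'b' @ 4: {9,10}
'c' @ 5: {11,12}
'c' @ 6: {13}  (accept∈set)
'a' @ 7: {}  — no active states
final: {}; accept 13 not in set

Answer: REJECT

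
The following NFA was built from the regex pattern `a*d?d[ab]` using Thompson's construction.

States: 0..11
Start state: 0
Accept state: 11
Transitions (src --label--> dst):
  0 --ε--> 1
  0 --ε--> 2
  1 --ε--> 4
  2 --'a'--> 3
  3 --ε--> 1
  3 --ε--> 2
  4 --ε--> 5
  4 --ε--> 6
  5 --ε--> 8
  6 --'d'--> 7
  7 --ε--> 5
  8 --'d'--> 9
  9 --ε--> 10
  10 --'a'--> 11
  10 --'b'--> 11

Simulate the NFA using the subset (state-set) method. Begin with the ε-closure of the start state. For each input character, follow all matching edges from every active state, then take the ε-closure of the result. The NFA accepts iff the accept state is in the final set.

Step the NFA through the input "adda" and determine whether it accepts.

Answer: ACCEPT

Steps:
start: ε-closure({0}) = {0,1,2,4,5,6,8}
'a' @ 1: {1,2,3,4,5,6,8}
'd' @ 2: {5,7,8,9,10}
'd' @ 3: {9,10}
'a' @ 4: {11}  (accept∈set)
final: {11}; accept 11 in set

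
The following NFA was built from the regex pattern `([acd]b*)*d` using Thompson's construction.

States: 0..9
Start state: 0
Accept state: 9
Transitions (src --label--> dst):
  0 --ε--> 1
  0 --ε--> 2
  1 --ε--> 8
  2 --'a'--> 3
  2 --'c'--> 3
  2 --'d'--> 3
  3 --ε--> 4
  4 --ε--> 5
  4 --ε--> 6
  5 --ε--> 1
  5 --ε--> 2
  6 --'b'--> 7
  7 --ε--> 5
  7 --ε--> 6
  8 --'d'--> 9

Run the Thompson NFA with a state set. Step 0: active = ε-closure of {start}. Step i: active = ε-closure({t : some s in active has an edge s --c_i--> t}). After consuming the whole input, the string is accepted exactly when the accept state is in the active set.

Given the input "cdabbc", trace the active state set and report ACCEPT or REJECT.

Answer: REJECT

Steps:
initial (ε-close {0}): {0,1,2,8}
'c' @ 1: {1,2,3,4,5,6,8}
'd' @ 2: {1,2,3,4,5,6,8,9}  ✓accept
'a' @ 3: {1,2,3,4,5,6,8}
'b' @ 4: {1,2,5,6,7,8}
'b' @ 5: {1,2,5,6,7,8}
'c' @ 6: {1,2,3,4,5,6,8}
end set {1,2,3,4,5,6,8} — state 9 not in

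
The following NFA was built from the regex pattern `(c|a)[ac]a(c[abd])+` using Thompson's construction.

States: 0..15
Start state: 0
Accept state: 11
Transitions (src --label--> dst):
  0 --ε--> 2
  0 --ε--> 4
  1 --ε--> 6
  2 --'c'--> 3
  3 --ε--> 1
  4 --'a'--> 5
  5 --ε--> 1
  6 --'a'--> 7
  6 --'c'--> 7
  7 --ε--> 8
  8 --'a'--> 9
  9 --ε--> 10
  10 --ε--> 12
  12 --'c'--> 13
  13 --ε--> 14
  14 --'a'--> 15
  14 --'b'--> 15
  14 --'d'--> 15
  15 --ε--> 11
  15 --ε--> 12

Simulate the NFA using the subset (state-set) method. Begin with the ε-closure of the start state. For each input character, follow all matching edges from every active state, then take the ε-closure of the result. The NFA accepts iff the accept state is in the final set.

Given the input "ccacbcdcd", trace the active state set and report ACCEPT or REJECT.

S₀ = ε-closure({0}) = {0,2,4}
'c' @ 1: {1,3,6}
'c' @ 2: {7,8}
'a' @ 3: {9,10,12}
'c' @ 4: {13,14}
'b' @ 5: {11,12,15}  ✓accept
'c' @ 6: {13,14}
'd' @ 7: {11,12,15}  ✓accept
'c' @ 8: {13,14}
'd' @ 9: {11,12,15}  ✓accept
end set {11,12,15} — state 11 in

Answer: ACCEPT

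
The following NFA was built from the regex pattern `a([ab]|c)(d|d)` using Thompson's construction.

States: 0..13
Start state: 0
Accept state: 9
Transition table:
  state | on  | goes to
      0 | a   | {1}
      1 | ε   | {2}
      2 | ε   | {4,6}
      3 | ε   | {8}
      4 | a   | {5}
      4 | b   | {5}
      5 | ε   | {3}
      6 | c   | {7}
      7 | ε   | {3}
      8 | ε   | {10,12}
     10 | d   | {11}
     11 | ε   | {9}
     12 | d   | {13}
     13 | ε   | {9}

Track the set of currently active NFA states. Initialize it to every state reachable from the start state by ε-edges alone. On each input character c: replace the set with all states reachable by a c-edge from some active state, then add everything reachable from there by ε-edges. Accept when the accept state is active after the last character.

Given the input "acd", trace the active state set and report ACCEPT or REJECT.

start: ε-closure({0}) = {0}
'a' @ 1: {1,2,4,6}
'c' @ 2: {3,7,8,10,12}
'd' @ 3: {9,11,13}  ✓accept
final: {9,11,13}; accept 9 in set

Answer: ACCEPT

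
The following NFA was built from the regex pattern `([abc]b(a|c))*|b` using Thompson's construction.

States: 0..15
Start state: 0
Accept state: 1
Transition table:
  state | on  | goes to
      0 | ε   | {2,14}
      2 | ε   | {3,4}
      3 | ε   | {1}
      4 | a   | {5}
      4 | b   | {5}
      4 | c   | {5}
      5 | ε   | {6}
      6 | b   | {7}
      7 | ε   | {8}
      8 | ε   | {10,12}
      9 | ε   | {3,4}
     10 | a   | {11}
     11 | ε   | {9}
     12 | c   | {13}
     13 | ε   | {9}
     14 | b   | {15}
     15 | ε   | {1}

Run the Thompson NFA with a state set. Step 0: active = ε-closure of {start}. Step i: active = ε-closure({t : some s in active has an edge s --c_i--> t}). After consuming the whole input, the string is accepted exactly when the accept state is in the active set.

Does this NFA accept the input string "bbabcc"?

Answer: REJECT

Derivation:
initial (ε-close {0}): {0,1,2,3,4,14}
'b' @ 1: {1,5,6,15}  ✓accept
'b' @ 2: {7,8,10,12}
'a' @ 3: {1,3,4,9,11}  ✓accept
'b' @ 4: {5,6}
'c' @ 5: {}  — no active states
rest 'c' ignored (set empty)
after full input: {}  (accept=1 not in)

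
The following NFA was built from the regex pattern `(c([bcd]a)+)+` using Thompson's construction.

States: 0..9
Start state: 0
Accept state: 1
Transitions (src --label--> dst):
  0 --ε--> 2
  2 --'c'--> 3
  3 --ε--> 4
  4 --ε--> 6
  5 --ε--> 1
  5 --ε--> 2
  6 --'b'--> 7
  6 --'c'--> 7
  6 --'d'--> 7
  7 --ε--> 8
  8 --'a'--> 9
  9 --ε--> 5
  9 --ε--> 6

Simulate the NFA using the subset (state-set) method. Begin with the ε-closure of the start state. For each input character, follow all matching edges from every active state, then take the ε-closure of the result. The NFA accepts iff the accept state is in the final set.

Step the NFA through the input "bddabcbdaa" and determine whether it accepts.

Answer: REJECT

Steps:
S₀ = ε-closure({0}) = {0,2}
'b' @ 1: {}  — state set empty
rest 'ddabcbdaa' ignored (set empty)
end set {} — state 1 not in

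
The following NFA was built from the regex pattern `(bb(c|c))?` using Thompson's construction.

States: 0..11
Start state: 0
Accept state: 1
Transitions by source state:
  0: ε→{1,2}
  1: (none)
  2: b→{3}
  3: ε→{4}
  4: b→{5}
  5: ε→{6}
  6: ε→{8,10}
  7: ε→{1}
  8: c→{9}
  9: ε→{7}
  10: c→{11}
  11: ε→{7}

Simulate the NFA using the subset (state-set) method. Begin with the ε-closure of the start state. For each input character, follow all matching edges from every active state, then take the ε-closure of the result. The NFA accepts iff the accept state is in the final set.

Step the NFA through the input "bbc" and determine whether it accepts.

start: ε-closure({0}) = {0,1,2}
'b' @ 1: {3,4}
'b' @ 2: {5,6,8,10}
'c' @ 3: {1,7,9,11}  [accepting]
end set {1,7,9,11} — state 1 in

Answer: ACCEPT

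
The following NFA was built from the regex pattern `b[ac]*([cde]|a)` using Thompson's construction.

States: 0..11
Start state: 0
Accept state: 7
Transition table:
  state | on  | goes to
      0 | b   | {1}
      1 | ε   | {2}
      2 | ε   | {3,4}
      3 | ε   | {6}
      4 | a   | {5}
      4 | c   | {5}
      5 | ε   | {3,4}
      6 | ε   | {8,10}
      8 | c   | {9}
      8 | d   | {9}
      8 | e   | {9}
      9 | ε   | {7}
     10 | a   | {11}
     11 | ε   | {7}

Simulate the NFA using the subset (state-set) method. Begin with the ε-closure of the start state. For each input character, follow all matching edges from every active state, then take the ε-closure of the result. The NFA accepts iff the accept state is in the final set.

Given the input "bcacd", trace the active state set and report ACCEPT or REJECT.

Answer: ACCEPT

Trace:
S₀ = ε-closure({0}) = {0}
'b' @ 1: {1,2,3,4,6,8,10}
'c' @ 2: {3,4,5,6,7,8,9,10}  [accepting]
'a' @ 3: {3,4,5,6,7,8,10,11}  [accepting]
'c' @ 4: {3,4,5,6,7,8,9,10}  [accepting]
'd' @ 5: {7,9}  [accepting]
final: {7,9}; accept 7 in set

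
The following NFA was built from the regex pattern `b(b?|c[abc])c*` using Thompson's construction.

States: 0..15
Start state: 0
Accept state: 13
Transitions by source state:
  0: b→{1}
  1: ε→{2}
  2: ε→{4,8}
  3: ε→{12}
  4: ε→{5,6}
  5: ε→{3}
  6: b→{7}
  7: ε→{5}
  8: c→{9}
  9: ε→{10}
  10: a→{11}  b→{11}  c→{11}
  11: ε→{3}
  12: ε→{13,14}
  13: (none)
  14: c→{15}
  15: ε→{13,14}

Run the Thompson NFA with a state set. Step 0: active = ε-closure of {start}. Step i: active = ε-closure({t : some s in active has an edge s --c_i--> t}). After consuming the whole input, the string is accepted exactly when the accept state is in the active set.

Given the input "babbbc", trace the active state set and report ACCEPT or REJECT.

initial (ε-close {0}): {0}
'b' @ 1: {1,2,3,4,5,6,8,12,13,14}  [accepting]
'a' @ 2: {}  — dead — no transitions
rest 'bbbc' ignored (set empty)
after full input: {}  (accept=13 not in)

Answer: REJECT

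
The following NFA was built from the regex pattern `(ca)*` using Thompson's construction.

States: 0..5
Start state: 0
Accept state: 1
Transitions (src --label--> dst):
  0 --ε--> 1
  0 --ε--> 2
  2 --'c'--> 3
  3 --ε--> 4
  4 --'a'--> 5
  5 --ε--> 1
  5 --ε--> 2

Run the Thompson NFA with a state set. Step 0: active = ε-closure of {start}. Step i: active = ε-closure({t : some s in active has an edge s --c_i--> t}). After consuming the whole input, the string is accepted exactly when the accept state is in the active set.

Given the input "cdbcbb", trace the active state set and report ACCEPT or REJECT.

initial (ε-close {0}): {0,1,2}
'c' @ 1: {3,4}
'd' @ 2: {}  — dead — no transitions
rest 'bcbb' ignored (set empty)
final: {}; accept 1 not in set

Answer: REJECT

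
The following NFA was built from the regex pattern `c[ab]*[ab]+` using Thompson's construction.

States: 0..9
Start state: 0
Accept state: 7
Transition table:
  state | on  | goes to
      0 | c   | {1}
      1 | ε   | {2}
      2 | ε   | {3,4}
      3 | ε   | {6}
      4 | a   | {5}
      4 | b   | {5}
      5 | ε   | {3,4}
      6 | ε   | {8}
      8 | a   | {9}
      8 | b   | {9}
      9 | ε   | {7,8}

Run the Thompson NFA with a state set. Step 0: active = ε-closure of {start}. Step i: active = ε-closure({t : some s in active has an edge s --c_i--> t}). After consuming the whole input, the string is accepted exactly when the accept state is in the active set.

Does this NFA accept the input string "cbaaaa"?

S₀ = ε-closure({0}) = {0}
'c' @ 1: {1,2,3,4,6,8}
'b' @ 2: {3,4,5,6,7,8,9}  ✓accept
'a' @ 3: {3,4,5,6,7,8,9}  ✓accept
'a' @ 4: {3,4,5,6,7,8,9}  ✓accept
'a' @ 5: {3,4,5,6,7,8,9}  ✓accept
'a' @ 6: {3,4,5,6,7,8,9}  ✓accept
final: {3,4,5,6,7,8,9}; accept 7 in set

Answer: ACCEPT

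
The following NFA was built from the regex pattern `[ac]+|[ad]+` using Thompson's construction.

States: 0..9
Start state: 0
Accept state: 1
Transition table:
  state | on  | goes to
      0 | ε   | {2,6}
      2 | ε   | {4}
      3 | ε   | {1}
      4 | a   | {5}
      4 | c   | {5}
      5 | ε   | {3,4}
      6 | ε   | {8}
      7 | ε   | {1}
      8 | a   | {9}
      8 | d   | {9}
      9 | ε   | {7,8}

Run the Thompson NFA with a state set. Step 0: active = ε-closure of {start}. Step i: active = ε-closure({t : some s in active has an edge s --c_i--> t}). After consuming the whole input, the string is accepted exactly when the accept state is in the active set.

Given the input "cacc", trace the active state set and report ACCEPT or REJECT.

Answer: ACCEPT

Trace:
initial (ε-close {0}): {0,2,4,6,8}
'c' @ 1: {1,3,4,5}  (accept∈set)
'a' @ 2: {1,3,4,5}  (accept∈set)
'c' @ 3: {1,3,4,5}  (accept∈set)
'c' @ 4: {1,3,4,5}  (accept∈set)
after full input: {1,3,4,5}  (accept=1 in)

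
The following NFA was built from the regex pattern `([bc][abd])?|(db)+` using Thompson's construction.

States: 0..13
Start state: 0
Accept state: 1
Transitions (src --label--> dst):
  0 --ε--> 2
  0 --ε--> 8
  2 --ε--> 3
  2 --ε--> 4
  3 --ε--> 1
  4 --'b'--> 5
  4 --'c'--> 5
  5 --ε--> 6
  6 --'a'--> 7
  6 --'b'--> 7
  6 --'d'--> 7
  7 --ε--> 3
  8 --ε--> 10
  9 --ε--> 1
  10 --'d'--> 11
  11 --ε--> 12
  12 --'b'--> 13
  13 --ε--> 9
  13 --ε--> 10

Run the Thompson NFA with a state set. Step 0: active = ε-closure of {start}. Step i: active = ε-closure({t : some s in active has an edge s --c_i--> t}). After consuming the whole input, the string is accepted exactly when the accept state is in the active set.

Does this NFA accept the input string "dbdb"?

start: ε-closure({0}) = {0,1,2,3,4,8,10}
'd' @ 1: {11,12}
'b' @ 2: {1,9,10,13}  ✓accept
'd' @ 3: {11,12}
'b' @ 4: {1,9,10,13}  ✓accept
end set {1,9,10,13} — state 1 in

Answer: ACCEPT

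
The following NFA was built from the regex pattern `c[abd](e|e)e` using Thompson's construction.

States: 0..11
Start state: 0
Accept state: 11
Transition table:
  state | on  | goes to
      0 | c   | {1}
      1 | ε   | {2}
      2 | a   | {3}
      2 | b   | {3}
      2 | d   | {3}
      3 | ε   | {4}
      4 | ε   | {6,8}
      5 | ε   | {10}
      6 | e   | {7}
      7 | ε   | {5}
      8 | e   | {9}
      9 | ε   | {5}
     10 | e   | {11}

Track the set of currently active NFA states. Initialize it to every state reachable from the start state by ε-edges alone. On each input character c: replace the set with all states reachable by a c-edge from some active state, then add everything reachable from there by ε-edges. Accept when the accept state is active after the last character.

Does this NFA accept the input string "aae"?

S₀ = ε-closure({0}) = {0}
'a' @ 1: {}  — dead — no transitions
rest 'ae' ignored (set empty)
final: {}; accept 11 not in set

Answer: REJECT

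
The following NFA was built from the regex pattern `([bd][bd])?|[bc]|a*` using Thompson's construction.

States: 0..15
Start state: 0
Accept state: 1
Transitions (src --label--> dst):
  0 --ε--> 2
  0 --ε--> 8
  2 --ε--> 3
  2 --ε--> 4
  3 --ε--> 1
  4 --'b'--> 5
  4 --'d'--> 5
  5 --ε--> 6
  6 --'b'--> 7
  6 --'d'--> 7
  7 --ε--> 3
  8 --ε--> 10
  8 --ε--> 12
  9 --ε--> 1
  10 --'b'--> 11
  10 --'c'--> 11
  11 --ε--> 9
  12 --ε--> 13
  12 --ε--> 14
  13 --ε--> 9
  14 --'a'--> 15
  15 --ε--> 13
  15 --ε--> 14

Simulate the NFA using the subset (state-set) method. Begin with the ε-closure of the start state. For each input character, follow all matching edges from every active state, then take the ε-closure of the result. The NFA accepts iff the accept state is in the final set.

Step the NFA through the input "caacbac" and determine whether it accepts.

initial (ε-close {0}): {0,1,2,3,4,8,9,10,12,13,14}
'c' @ 1: {1,9,11}  [accepting]
'a' @ 2: {}  — dead — no transitions
rest 'acbac' ignored (set empty)
after full input: {}  (accept=1 not in)

Answer: REJECT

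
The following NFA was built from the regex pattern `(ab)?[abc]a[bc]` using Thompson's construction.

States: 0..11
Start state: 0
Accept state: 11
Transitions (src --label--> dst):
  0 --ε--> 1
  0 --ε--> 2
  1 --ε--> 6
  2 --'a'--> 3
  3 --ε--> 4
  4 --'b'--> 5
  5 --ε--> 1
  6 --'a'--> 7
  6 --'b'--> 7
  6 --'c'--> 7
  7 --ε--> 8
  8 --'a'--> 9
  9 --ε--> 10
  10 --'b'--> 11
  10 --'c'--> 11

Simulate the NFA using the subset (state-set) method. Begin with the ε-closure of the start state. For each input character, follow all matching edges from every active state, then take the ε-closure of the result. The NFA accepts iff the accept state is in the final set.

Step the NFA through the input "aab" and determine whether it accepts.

initial (ε-close {0}): {0,1,2,6}
'a' @ 1: {3,4,7,8}
'a' @ 2: {9,10}
'b' @ 3: {11}  ✓accept
end set {11} — state 11 in

Answer: ACCEPT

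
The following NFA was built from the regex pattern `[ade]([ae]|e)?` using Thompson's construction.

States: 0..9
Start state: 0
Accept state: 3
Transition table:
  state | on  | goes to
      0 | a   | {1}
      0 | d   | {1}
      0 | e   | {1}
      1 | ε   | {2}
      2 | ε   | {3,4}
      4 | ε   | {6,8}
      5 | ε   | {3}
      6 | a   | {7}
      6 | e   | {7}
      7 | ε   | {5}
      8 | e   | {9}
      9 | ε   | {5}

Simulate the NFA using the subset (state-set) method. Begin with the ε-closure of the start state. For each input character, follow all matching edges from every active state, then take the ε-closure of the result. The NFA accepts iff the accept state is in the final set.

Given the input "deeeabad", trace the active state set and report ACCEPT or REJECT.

Answer: REJECT

Steps:
initial (ε-close {0}): {0}
'd' @ 1: {1,2,3,4,6,8}  ✓accept
'e' @ 2: {3,5,7,9}  ✓accept
'e' @ 3: {}  — dead — no transitions
rest 'eabad' ignored (set empty)
after full input: {}  (accept=3 not in)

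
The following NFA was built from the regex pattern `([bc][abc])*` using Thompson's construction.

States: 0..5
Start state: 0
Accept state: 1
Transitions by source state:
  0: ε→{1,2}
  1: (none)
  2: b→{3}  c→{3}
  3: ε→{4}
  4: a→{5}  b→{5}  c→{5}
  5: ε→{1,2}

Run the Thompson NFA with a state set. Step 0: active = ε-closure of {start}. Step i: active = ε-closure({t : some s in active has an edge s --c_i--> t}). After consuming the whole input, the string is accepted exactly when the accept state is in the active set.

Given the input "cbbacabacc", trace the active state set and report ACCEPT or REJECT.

Answer: ACCEPT

Steps:
start: ε-closure({0}) = {0,1,2}
'c' @ 1: {3,4}
'b' @ 2: {1,2,5}  [accepting]
'b' @ 3: {3,4}
'a' @ 4: {1,2,5}  [accepting]
'c' @ 5: {3,4}
'a' @ 6: {1,2,5}  [accepting]
'b' @ 7: {3,4}
'a' @ 8: {1,2,5}  [accepting]
'c' @ 9: {3,4}
'c' @ 10: {1,2,5}  [accepting]
end set {1,2,5} — state 1 in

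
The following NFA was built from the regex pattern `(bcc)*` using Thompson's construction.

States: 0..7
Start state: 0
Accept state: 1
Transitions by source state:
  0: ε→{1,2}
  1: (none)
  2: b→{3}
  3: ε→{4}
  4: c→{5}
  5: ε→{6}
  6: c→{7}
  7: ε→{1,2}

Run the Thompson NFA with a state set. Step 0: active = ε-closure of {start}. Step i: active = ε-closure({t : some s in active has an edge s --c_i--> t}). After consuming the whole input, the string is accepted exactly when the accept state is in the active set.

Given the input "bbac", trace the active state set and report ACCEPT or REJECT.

Answer: REJECT

Trace:
S₀ = ε-closure({0}) = {0,1,2}
'b' @ 1: {3,4}
'b' @ 2: {}  — dead — no transitions
rest 'ac' ignored (set empty)
after full input: {}  (accept=1 not in)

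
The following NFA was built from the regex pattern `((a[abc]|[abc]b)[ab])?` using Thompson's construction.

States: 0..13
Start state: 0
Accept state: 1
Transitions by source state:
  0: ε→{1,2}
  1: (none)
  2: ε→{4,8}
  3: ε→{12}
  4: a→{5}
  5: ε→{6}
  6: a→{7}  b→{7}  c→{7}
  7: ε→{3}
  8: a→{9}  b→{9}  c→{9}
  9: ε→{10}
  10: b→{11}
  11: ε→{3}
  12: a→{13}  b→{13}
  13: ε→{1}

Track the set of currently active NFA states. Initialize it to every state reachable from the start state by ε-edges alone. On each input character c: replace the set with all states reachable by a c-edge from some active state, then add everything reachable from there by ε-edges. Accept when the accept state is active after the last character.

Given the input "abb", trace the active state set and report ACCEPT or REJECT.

Answer: ACCEPT

Derivation:
initial (ε-close {0}): {0,1,2,4,8}
'a' @ 1: {5,6,9,10}
'b' @ 2: {3,7,11,12}
'b' @ 3: {1,13}  [accepting]
final: {1,13}; accept 1 in set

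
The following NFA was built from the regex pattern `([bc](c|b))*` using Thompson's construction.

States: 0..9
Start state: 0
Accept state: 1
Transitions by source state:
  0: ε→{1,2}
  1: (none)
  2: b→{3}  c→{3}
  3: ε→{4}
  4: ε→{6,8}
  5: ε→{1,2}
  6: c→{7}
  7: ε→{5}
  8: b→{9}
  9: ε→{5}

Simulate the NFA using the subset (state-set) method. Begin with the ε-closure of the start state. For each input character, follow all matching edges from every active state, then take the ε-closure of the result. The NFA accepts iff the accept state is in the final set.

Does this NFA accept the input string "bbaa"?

Answer: REJECT

Steps:
start: ε-closure({0}) = {0,1,2}
'b' @ 1: {3,4,6,8}
'b' @ 2: {1,2,5,9}  ✓accept
'a' @ 3: {}  — state set empty
rest 'a' ignored (set empty)
final: {}; accept 1 not in set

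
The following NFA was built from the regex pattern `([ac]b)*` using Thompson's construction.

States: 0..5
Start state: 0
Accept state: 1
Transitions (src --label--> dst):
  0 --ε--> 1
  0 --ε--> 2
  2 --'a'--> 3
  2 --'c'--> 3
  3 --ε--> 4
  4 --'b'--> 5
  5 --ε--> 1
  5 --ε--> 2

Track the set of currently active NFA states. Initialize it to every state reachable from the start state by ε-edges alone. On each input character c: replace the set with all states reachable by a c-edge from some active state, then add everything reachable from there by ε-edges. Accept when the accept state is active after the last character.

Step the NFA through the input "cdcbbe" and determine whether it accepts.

Answer: REJECT

Steps:
initial (ε-close {0}): {0,1,2}
'c' @ 1: {3,4}
'd' @ 2: {}  — state set empty
rest 'cbbe' ignored (set empty)
final: {}; accept 1 not in set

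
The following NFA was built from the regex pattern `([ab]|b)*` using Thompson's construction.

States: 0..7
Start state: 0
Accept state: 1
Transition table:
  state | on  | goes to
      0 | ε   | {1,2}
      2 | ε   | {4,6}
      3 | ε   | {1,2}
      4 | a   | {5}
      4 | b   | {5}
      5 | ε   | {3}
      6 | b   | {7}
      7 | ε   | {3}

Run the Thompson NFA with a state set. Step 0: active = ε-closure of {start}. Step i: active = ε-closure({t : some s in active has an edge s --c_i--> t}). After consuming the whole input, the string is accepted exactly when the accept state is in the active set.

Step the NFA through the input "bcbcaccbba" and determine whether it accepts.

initial (ε-close {0}): {0,1,2,4,6}
'b' @ 1: {1,2,3,4,5,6,7}  ✓accept
'c' @ 2: {}  — dead — no transitions
rest 'bcaccbba' ignored (set empty)
end set {} — state 1 not in

Answer: REJECT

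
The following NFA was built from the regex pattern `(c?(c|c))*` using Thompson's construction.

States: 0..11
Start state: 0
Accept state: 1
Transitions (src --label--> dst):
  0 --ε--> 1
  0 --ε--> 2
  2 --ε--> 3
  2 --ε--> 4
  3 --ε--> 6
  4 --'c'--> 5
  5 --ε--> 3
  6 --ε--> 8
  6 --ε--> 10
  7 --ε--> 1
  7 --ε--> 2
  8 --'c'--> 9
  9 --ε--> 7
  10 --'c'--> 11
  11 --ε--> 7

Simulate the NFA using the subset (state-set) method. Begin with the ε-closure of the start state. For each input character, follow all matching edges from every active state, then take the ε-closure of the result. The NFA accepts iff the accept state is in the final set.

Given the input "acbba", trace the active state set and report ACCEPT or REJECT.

Answer: REJECT

Trace:
initial (ε-close {0}): {0,1,2,3,4,6,8,10}
'a' @ 1: {}  — no active states
rest 'cbba' ignored (set empty)
end set {} — state 1 not in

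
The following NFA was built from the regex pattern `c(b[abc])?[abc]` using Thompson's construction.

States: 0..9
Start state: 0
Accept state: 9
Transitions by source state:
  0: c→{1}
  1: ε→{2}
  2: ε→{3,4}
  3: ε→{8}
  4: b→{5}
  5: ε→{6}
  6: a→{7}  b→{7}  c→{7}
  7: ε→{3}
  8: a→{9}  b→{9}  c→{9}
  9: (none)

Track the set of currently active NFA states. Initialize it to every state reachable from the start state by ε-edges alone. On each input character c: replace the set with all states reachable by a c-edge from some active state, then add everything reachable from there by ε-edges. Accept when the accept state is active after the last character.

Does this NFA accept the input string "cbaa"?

S₀ = ε-closure({0}) = {0}
'c' @ 1: {1,2,3,4,8}
'b' @ 2: {5,6,9}  [accepting]
'a' @ 3: {3,7,8}
'a' @ 4: {9}  [accepting]
end set {9} — state 9 in

Answer: ACCEPT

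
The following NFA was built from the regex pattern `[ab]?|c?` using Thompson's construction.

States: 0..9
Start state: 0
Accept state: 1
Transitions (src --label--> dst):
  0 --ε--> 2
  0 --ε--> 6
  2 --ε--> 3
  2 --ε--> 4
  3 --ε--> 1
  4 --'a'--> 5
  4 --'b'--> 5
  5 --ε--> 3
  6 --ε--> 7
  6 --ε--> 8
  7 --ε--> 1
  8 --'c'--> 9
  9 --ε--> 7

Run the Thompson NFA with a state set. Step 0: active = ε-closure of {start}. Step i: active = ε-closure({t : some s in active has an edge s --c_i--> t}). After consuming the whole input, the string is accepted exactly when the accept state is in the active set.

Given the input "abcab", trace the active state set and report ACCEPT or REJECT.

Answer: REJECT

Steps:
S₀ = ε-closure({0}) = {0,1,2,3,4,6,7,8}
'a' @ 1: {1,3,5}  (accept∈set)
'b' @ 2: {}  — dead — no transitions
rest 'cab' ignored (set empty)
end set {} — state 1 not in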